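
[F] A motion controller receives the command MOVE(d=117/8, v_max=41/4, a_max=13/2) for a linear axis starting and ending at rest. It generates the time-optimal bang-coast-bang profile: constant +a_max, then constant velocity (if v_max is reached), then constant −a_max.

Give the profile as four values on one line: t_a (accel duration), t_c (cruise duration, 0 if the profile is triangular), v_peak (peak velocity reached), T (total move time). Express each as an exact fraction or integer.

v_max²/a_max = (41/4)²/(13/2) = 1681/104
117/8 < 1681/104 ⇒ no cruise
v_peak = √(117/8·13/2) = √(1521/16) = 39/4
t_a = (39/4)/(13/2) = 3/2; t_c = 0
T = 2·3/2 = 3

t_a=3/2 t_c=0 v_peak=39/4 T=3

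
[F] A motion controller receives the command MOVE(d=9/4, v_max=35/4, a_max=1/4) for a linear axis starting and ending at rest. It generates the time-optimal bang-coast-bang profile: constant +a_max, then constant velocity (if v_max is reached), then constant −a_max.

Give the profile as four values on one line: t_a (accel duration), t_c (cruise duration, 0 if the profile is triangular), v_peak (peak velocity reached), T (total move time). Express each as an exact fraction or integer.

t_a=3 t_c=0 v_peak=3/4 T=6

vₘ²/aₘ = (35/4)²/(1/4) = 1225/4
9/4 < 1225/4 → triangular
v_peak = √(9/4·1/4) = √(9/16) = 3/4
t_a = (3/4)/(1/4) = 3; t_c = 0
T = 2·3 = 6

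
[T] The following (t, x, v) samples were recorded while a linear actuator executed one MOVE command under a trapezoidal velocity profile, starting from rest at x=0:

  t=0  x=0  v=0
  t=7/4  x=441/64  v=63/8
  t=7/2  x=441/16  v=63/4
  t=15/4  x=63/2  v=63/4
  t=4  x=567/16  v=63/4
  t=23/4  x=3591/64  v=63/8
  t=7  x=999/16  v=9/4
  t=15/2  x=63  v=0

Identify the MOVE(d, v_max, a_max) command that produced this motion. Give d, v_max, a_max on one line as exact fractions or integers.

final state: t=15/2, x=63, v=0 → d = 63
a_max = (63/8−0)/(7/4−0) = 9/2
max v = 63/4 over t∈[7/2,4] → v_max = 63/4
check: 63/4·(7/2+1/2) = 63 ✓

d=63 v_max=63/4 a_max=9/2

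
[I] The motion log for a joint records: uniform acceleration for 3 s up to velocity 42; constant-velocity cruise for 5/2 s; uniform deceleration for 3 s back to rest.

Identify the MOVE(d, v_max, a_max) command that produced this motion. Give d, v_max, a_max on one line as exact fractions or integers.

a_max = 42/3 = 14
d_a = ½·42·3 = 63; d_c = 42·5/2 = 105
d = 2·63 + 105 = 231
t_c = 5/2 > 0 → v_max = v_peak = 42

d=231 v_max=42 a_max=14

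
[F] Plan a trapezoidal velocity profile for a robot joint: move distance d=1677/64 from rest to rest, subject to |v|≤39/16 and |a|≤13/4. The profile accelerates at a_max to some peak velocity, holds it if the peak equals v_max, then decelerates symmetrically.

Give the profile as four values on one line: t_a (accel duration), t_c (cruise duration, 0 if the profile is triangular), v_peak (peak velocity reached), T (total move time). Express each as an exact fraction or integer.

v_max²/a_max = (39/16)²/(13/4) = 117/64
1677/64 ≥ 117/64 so v_max reached
t_a = (39/16)/(13/4) = 3/4; v_peak = 39/16
d_cruise = 1677/64 − 117/64 = 195/8; t_c = (195/8)/(39/16) = 10
T = 2·3/4 + 10 = 23/2

t_a=3/4 t_c=10 v_peak=39/16 T=23/2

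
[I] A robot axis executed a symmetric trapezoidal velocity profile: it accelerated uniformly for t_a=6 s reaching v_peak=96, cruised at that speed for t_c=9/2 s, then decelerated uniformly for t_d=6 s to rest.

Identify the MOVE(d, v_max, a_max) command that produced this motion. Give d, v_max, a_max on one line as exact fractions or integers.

d=1008 v_max=96 a_max=16

a_max = 96/6 = 16
d_a = ½·96·6 = 288; d_c = 96·9/2 = 432
d = 2·288 + 432 = 1008
t_c = 9/2 > 0 so v_max = 96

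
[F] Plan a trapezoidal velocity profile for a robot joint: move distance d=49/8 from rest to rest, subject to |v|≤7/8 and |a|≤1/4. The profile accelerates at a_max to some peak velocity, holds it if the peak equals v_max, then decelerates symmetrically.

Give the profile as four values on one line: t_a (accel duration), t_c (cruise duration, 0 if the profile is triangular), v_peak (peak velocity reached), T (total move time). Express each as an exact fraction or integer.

(v_max)²/a_max = (7/8)²/(1/4) = 49/16
49/8 ≥ 49/16 so v_max reached
t_a = (7/8)/(1/4) = 7/2; v_peak = 7/8
d_cruise = 49/8 − 49/16 = 49/16; t_c = (49/16)/(7/8) = 7/2
T = 2·7/2 + 7/2 = 21/2

t_a=7/2 t_c=7/2 v_peak=7/8 T=21/2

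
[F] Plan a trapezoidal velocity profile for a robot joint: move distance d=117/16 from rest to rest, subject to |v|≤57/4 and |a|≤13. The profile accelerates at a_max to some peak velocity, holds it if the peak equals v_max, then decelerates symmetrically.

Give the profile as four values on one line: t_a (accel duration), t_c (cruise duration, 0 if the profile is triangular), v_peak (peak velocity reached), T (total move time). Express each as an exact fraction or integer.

t_a=3/4 t_c=0 v_peak=39/4 T=3/2

vₘ²/aₘ = (57/4)²/13 = 3249/208
117/16 < 3249/208 → triangular
v_peak = √(117/16·13) = √(1521/16) = 39/4
t_a = (39/4)/13 = 3/4; t_c = 0
T = 2·3/4 = 3/2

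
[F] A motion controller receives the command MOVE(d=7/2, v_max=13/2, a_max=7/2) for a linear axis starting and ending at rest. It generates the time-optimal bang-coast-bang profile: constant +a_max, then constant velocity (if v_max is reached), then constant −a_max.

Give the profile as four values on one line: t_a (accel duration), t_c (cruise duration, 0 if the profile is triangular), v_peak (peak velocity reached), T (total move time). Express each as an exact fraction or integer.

t_a=1 t_c=0 v_peak=7/2 T=2

(v_max)²/a_max = (13/2)²/(7/2) = 169/14
7/2 < 169/14 → triangular
v_peak = √(7/2·7/2) = √(49/4) = 7/2
t_a = (7/2)/(7/2) = 1; t_c = 0
T = 2·1 = 2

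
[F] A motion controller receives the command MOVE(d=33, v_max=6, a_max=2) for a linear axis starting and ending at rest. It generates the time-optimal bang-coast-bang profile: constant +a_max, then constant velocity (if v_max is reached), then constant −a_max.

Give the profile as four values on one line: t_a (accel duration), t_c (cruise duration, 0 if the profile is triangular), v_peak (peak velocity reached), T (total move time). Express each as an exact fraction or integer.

vₘ²/aₘ = 6²/2 = 18
33 ≥ 18 → trapezoidal
t_a = 6/2 = 3; v_peak = 6
d_cruise = 33 − 18 = 15; t_c = 15/6 = 5/2
T = 2·3 + 5/2 = 17/2

t_a=3 t_c=5/2 v_peak=6 T=17/2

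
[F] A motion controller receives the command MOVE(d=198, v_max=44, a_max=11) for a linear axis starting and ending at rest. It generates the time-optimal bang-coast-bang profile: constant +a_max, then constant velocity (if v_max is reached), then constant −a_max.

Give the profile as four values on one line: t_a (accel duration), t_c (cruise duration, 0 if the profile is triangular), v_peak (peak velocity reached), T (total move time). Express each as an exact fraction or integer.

(v_max)²/a_max = 44²/11 = 176
198 ≥ 176 ⇒ cruise phase
t_a = 44/11 = 4; v_peak = 44
d_cruise = 198 − 176 = 22; t_c = 22/44 = 1/2
T = 2·4 + 1/2 = 17/2

t_a=4 t_c=1/2 v_peak=44 T=17/2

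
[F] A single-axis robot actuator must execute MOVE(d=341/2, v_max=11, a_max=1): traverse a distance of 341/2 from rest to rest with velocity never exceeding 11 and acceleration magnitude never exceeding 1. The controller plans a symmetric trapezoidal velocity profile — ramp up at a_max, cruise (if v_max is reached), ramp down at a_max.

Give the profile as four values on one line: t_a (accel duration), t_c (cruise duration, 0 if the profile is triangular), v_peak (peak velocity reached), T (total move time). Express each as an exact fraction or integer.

(v_max)²/a_max = 11²/1 = 121
341/2 ≥ 121 ⇒ cruise phase
t_a = 11/1 = 11; v_peak = 11
d_cruise = 341/2 − 121 = 99/2; t_c = (99/2)/11 = 9/2
T = 2·11 + 9/2 = 53/2

t_a=11 t_c=9/2 v_peak=11 T=53/2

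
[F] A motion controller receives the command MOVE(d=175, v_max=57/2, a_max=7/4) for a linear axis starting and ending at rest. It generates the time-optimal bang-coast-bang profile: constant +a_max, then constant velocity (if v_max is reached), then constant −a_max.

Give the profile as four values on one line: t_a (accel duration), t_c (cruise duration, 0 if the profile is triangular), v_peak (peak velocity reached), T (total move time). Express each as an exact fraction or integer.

t_a=10 t_c=0 v_peak=35/2 T=20

v_max²/a_max = (57/2)²/(7/4) = 3249/7
175 < 3249/7 → triangular
v_peak = √(175·7/4) = √(1225/4) = 35/2
t_a = (35/2)/(7/4) = 10; t_c = 0
T = 2·10 = 20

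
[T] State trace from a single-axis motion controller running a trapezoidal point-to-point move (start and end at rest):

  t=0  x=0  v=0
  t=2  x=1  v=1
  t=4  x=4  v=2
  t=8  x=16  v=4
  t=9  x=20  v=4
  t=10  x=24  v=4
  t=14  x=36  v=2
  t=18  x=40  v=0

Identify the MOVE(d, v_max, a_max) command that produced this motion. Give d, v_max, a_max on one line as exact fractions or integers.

final state: t=18, x=40, v=0 → d = 40
a_max = (1−0)/(2−0) = 1/2
max v = 4 over t∈[8,10] → v_max = 4
check: 4·(8+2) = 40 ✓

d=40 v_max=4 a_max=1/2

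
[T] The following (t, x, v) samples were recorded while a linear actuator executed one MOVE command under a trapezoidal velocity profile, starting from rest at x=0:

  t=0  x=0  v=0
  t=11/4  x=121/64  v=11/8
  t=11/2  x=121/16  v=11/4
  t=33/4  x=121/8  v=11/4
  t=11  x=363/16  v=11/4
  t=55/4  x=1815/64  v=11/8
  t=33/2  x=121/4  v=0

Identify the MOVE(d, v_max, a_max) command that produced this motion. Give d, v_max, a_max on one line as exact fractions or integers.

d=121/4 v_max=11/4 a_max=1/2

final state: t=33/2, x=121/4, v=0 → d = 121/4
a_max = (11/8−0)/(11/4−0) = 1/2
max v = 11/4 over t∈[11/2,11] → v_max = 11/4
check: 11/4·(11/2+11/2) = 121/4 ✓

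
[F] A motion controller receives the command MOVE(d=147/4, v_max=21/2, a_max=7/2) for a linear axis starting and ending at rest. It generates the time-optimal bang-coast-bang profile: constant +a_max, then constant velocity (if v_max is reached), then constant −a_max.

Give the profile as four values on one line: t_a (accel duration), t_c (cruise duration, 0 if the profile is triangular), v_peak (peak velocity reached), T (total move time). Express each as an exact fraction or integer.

vₘ²/aₘ = (21/2)²/(7/2) = 63/2
147/4 ≥ 63/2 so v_max reached
t_a = (21/2)/(7/2) = 3; v_peak = 21/2
d_cruise = 147/4 − 63/2 = 21/4; t_c = (21/4)/(21/2) = 1/2
T = 2·3 + 1/2 = 13/2

t_a=3 t_c=1/2 v_peak=21/2 T=13/2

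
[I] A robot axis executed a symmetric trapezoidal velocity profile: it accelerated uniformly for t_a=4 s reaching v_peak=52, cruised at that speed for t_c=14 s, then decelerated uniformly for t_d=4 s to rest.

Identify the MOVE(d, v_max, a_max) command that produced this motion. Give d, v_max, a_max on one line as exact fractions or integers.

a_max = 52/4 = 13
d_a = ½·52·4 = 104; d_c = 52·14 = 728
d = 2·104 + 728 = 936
t_c = 14 > 0 so v_max = 52

d=936 v_max=52 a_max=13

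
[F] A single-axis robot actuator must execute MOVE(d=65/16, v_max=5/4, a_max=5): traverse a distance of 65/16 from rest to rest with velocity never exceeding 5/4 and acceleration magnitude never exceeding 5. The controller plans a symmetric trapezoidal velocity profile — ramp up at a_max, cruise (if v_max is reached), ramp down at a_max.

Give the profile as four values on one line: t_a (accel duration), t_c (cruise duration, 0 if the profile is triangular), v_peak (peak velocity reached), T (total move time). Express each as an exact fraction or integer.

vₘ²/aₘ = (5/4)²/5 = 5/16
65/16 ≥ 5/16 so v_max reached
t_a = (5/4)/5 = 1/4; v_peak = 5/4
d_cruise = 65/16 − 5/16 = 15/4; t_c = (15/4)/(5/4) = 3
T = 2·1/4 + 3 = 7/2

t_a=1/4 t_c=3 v_peak=5/4 T=7/2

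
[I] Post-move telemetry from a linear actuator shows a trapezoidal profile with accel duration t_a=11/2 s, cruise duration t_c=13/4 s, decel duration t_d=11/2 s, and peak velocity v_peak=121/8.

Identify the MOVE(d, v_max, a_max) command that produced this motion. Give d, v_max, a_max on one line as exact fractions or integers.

a_max = (121/8)/(11/2) = 11/4
d_a = ½·121/8·11/2 = 1331/32; d_c = 121/8·13/4 = 1573/32
d = 2·1331/32 + 1573/32 = 4235/32
t_c = 13/4 > 0 → v_max = v_peak = 121/8

d=4235/32 v_max=121/8 a_max=11/4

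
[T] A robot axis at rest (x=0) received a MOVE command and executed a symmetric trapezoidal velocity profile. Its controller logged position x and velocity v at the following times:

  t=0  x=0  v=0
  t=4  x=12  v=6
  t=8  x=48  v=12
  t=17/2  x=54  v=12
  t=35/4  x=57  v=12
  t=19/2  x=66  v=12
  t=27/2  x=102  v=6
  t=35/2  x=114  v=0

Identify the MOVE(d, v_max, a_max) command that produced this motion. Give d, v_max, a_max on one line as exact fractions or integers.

d=114 v_max=12 a_max=3/2

final state: t=35/2, x=114, v=0 → d = 114
a_max = (6−0)/(4−0) = 3/2
max v = 12 over t∈[8,19/2] → v_max = 12
check: 12·(8+3/2) = 114 ✓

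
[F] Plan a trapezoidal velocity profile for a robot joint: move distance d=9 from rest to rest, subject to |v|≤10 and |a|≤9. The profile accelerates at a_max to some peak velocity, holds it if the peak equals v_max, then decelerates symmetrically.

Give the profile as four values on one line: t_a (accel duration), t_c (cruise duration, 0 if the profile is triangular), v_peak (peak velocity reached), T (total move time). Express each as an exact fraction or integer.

v_max²/a_max = 10²/9 = 100/9
9 < 100/9 ⇒ no cruise
v_peak = √(9·9) = √81 = 9
t_a = 9/9 = 1; t_c = 0
T = 2·1 = 2

t_a=1 t_c=0 v_peak=9 T=2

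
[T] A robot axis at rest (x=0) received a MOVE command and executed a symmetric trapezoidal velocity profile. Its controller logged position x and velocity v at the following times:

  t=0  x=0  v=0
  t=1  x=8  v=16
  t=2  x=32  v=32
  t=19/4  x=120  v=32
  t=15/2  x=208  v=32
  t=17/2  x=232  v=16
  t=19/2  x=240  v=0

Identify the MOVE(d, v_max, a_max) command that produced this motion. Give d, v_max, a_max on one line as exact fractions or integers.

d=240 v_max=32 a_max=16

final state: t=19/2, x=240, v=0 → d = 240
a_max = (16−0)/(1−0) = 16
max v = 32 over t∈[2,15/2] → v_max = 32
check: 32·(2+11/2) = 240 ✓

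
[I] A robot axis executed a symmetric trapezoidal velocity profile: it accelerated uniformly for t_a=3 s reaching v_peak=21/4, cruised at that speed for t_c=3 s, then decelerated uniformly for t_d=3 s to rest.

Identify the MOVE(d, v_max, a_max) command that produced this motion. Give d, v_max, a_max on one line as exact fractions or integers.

a_max = (21/4)/3 = 7/4
d_a = ½·21/4·3 = 63/8; d_c = 21/4·3 = 63/4
d = 2·63/8 + 63/4 = 63/2
t_c = 3 > 0 ⇒ limit active, v_max = 21/4

d=63/2 v_max=21/4 a_max=7/4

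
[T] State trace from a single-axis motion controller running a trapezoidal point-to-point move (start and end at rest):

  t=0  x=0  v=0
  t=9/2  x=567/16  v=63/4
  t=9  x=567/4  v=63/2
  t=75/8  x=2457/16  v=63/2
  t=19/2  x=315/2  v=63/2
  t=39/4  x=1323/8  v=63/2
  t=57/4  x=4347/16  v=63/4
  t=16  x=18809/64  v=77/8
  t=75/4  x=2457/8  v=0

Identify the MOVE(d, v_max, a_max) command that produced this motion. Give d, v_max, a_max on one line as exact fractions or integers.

d=2457/8 v_max=63/2 a_max=7/2

final state: t=75/4, x=2457/8, v=0 → d = 2457/8
a_max = (63/4−0)/(9/2−0) = 7/2
max v = 63/2 over t∈[9,39/4] → v_max = 63/2
check: 63/2·(9+3/4) = 2457/8 ✓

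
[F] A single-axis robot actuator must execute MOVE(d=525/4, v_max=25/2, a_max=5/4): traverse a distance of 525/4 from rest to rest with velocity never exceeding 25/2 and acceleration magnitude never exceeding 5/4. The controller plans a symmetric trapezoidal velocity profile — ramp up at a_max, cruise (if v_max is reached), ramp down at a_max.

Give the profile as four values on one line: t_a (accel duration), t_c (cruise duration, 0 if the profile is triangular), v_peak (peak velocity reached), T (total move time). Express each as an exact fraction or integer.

t_a=10 t_c=1/2 v_peak=25/2 T=41/2

(v_max)²/a_max = (25/2)²/(5/4) = 125
525/4 ≥ 125 so v_max reached
t_a = (25/2)/(5/4) = 10; v_peak = 25/2
d_cruise = 525/4 − 125 = 25/4; t_c = (25/4)/(25/2) = 1/2
T = 2·10 + 1/2 = 41/2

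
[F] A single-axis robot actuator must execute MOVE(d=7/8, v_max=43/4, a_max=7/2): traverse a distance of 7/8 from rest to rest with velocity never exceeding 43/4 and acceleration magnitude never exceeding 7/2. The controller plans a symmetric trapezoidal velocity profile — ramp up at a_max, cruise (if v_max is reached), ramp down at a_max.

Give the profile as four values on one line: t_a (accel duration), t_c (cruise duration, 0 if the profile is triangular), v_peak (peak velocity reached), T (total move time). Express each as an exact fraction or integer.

t_a=1/2 t_c=0 v_peak=7/4 T=1

(v_max)²/a_max = (43/4)²/(7/2) = 1849/56
7/8 < 1849/56 ⇒ no cruise
v_peak = √(7/8·7/2) = √(49/16) = 7/4
t_a = (7/4)/(7/2) = 1/2; t_c = 0
T = 2·1/2 = 1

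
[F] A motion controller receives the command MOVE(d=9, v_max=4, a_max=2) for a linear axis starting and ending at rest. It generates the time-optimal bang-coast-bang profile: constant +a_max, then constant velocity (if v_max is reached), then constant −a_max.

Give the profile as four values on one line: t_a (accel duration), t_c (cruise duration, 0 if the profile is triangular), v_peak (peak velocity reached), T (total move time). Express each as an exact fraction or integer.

t_a=2 t_c=1/4 v_peak=4 T=17/4

v_max²/a_max = 4²/2 = 8
9 ≥ 8 → trapezoidal
t_a = 4/2 = 2; v_peak = 4
d_cruise = 9 − 8 = 1; t_c = 1/4
T = 2·2 + 1/4 = 17/4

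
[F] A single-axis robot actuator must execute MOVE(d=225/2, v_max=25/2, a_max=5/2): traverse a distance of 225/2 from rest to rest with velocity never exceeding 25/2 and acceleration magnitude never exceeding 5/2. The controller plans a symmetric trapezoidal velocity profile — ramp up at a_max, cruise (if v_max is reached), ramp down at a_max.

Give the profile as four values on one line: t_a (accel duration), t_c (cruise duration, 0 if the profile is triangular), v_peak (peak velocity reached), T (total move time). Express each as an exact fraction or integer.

v_max²/a_max = (25/2)²/(5/2) = 125/2
225/2 ≥ 125/2 ⇒ cruise phase
t_a = (25/2)/(5/2) = 5; v_peak = 25/2
d_cruise = 225/2 − 125/2 = 50; t_c = 50/(25/2) = 4
T = 2·5 + 4 = 14

t_a=5 t_c=4 v_peak=25/2 T=14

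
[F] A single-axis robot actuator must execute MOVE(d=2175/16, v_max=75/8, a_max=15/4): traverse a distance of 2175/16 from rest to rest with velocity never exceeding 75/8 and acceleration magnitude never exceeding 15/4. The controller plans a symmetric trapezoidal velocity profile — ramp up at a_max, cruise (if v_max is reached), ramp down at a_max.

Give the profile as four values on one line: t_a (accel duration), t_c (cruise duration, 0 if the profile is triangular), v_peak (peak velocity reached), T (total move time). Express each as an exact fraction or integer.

vₘ²/aₘ = (75/8)²/(15/4) = 375/16
2175/16 ≥ 375/16 ⇒ cruise phase
t_a = (75/8)/(15/4) = 5/2; v_peak = 75/8
d_cruise = 2175/16 − 375/16 = 225/2; t_c = (225/2)/(75/8) = 12
T = 2·5/2 + 12 = 17

t_a=5/2 t_c=12 v_peak=75/8 T=17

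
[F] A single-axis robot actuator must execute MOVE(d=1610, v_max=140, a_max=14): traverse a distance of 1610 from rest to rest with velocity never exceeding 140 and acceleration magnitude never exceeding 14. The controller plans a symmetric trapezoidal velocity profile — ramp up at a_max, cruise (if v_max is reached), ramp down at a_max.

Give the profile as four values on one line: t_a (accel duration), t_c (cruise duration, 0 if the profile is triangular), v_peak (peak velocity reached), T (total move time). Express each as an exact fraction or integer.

t_a=10 t_c=3/2 v_peak=140 T=43/2

vₘ²/aₘ = 140²/14 = 1400
1610 ≥ 1400 so v_max reached
t_a = 140/14 = 10; v_peak = 140
d_cruise = 1610 − 1400 = 210; t_c = 210/140 = 3/2
T = 2·10 + 3/2 = 43/2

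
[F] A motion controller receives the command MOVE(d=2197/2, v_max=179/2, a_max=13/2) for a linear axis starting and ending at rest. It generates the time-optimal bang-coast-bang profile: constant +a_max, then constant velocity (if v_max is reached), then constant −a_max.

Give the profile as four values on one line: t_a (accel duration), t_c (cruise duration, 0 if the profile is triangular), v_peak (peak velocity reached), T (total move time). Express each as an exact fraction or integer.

t_a=13 t_c=0 v_peak=169/2 T=26

vₘ²/aₘ = (179/2)²/(13/2) = 32041/26
2197/2 < 32041/26 → triangular
v_peak = √(2197/2·13/2) = √(28561/4) = 169/2
t_a = (169/2)/(13/2) = 13; t_c = 0
T = 2·13 = 26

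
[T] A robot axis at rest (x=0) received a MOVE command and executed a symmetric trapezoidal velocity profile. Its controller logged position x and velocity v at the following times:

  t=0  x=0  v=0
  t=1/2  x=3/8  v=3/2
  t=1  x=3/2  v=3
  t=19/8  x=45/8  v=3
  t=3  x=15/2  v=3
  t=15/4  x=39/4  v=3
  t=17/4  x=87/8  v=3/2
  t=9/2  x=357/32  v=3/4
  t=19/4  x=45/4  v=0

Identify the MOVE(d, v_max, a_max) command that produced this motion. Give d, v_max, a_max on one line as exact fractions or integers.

d=45/4 v_max=3 a_max=3

final state: t=19/4, x=45/4, v=0 → d = 45/4
a_max = (3/2−0)/(1/2−0) = 3
max v = 3 over t∈[1,15/4] → v_max = 3
check: 3·(1+11/4) = 45/4 ✓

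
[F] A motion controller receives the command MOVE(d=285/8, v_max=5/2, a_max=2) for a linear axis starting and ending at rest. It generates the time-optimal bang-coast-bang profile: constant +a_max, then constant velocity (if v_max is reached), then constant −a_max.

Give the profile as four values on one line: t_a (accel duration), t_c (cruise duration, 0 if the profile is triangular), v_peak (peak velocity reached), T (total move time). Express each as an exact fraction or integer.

t_a=5/4 t_c=13 v_peak=5/2 T=31/2

vₘ²/aₘ = (5/2)²/2 = 25/8
285/8 ≥ 25/8 ⇒ cruise phase
t_a = (5/2)/2 = 5/4; v_peak = 5/2
d_cruise = 285/8 − 25/8 = 65/2; t_c = (65/2)/(5/2) = 13
T = 2·5/4 + 13 = 31/2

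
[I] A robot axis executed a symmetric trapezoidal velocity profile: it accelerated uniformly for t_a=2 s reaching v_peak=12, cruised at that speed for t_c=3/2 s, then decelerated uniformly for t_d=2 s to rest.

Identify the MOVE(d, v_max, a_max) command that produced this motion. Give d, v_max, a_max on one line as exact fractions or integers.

d=42 v_max=12 a_max=6

a_max = 12/2 = 6
d_a = ½·12·2 = 12; d_c = 12·3/2 = 18
d = 2·12 + 18 = 42
t_c = 3/2 > 0 so v_max = 12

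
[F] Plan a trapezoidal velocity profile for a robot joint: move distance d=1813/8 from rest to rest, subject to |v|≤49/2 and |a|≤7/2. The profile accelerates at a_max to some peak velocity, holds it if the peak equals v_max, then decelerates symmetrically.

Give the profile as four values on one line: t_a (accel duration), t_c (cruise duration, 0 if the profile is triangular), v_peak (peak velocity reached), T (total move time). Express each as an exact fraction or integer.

(v_max)²/a_max = (49/2)²/(7/2) = 343/2
1813/8 ≥ 343/2 ⇒ cruise phase
t_a = (49/2)/(7/2) = 7; v_peak = 49/2
d_cruise = 1813/8 − 343/2 = 441/8; t_c = (441/8)/(49/2) = 9/4
T = 2·7 + 9/4 = 65/4

t_a=7 t_c=9/4 v_peak=49/2 T=65/4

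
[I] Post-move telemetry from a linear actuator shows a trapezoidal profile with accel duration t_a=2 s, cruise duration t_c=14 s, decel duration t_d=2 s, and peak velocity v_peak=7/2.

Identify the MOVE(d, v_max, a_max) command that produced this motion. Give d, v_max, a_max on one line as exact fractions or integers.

a_max = (7/2)/2 = 7/4
d_a = ½·7/2·2 = 7/2; d_c = 7/2·14 = 49
d = 2·7/2 + 49 = 56
t_c = 14 > 0 ⇒ limit active, v_max = 7/2

d=56 v_max=7/2 a_max=7/4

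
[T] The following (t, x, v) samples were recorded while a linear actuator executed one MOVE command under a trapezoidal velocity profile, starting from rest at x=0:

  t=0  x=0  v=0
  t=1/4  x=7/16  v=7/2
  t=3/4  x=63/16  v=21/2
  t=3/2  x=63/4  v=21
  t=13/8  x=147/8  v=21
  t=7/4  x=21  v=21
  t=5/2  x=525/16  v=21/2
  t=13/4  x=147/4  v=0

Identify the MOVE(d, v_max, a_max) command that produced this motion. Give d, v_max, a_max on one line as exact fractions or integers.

d=147/4 v_max=21 a_max=14

final state: t=13/4, x=147/4, v=0 → d = 147/4
a_max = (7/2−0)/(1/4−0) = 14
max v = 21 over t∈[3/2,7/4] → v_max = 21
check: 21·(3/2+1/4) = 147/4 ✓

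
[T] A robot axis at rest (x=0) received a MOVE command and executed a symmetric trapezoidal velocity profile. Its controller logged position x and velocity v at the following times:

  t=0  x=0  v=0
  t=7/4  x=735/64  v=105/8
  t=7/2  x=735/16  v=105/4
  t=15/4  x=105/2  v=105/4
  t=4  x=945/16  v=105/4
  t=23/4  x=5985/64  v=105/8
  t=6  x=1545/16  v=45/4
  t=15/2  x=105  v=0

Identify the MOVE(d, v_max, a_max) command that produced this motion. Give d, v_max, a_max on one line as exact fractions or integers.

d=105 v_max=105/4 a_max=15/2

final state: t=15/2, x=105, v=0 → d = 105
a_max = (105/8−0)/(7/4−0) = 15/2
max v = 105/4 over t∈[7/2,4] → v_max = 105/4
check: 105/4·(7/2+1/2) = 105 ✓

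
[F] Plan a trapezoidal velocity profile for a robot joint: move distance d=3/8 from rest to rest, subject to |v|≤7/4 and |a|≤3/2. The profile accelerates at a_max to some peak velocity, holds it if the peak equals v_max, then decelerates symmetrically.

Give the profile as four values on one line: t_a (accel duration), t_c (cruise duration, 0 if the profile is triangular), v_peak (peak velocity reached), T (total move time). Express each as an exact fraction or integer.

vₘ²/aₘ = (7/4)²/(3/2) = 49/24
3/8 < 49/24 ⇒ no cruise
v_peak = √(3/8·3/2) = √(9/16) = 3/4
t_a = (3/4)/(3/2) = 1/2; t_c = 0
T = 2·1/2 = 1

t_a=1/2 t_c=0 v_peak=3/4 T=1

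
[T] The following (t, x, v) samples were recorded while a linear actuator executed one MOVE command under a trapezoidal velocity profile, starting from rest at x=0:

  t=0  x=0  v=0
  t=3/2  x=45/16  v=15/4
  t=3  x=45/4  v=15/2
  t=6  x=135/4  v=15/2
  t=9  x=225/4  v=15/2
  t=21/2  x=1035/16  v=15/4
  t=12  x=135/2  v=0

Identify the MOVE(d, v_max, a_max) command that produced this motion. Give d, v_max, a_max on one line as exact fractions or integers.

final state: t=12, x=135/2, v=0 → d = 135/2
a_max = (15/4−0)/(3/2−0) = 5/2
max v = 15/2 over t∈[3,9] → v_max = 15/2
check: 15/2·(3+6) = 135/2 ✓

d=135/2 v_max=15/2 a_max=5/2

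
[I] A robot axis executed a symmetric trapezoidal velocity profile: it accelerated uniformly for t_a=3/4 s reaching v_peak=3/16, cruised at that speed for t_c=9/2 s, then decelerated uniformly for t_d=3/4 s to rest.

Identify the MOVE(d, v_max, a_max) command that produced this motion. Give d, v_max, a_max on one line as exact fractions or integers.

d=63/64 v_max=3/16 a_max=1/4

a_max = (3/16)/(3/4) = 1/4
d_a = ½·3/16·3/4 = 9/128; d_c = 3/16·9/2 = 27/32
d = 2·9/128 + 27/32 = 63/64
t_c = 9/2 > 0 ⇒ limit active, v_max = 3/16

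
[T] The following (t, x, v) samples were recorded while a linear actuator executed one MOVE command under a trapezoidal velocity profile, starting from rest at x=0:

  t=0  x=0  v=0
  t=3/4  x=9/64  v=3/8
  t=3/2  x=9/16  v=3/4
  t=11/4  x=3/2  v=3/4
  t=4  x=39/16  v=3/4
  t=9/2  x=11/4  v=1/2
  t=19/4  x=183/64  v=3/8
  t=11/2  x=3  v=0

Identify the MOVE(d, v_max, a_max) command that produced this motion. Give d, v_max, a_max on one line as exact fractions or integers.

d=3 v_max=3/4 a_max=1/2

final state: t=11/2, x=3, v=0 → d = 3
a_max = (3/8−0)/(3/4−0) = 1/2
max v = 3/4 over t∈[3/2,4] → v_max = 3/4
check: 3/4·(3/2+5/2) = 3 ✓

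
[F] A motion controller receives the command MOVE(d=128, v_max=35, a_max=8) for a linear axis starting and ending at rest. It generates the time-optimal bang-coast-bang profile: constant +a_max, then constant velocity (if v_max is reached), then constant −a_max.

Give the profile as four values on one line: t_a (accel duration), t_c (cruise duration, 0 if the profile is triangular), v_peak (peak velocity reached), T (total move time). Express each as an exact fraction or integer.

v_max²/a_max = 35²/8 = 1225/8
128 < 1225/8 so t_c = 0
v_peak = √(128·8) = √1024 = 32
t_a = 32/8 = 4; t_c = 0
T = 2·4 = 8

t_a=4 t_c=0 v_peak=32 T=8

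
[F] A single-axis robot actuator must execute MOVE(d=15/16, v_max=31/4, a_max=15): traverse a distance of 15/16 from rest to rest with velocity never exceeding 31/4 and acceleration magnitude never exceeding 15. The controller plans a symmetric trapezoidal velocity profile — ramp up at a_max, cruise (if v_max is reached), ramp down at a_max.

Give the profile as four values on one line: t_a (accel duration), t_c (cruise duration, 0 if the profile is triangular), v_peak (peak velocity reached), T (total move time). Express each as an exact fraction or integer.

(v_max)²/a_max = (31/4)²/15 = 961/240
15/16 < 961/240 → triangular
v_peak = √(15/16·15) = √(225/16) = 15/4
t_a = (15/4)/15 = 1/4; t_c = 0
T = 2·1/4 = 1/2

t_a=1/4 t_c=0 v_peak=15/4 T=1/2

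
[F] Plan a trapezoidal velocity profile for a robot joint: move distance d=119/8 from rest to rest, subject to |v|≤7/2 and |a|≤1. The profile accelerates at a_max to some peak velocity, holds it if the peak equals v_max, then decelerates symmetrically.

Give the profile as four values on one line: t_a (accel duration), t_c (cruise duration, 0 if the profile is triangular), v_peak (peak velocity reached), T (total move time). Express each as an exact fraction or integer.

t_a=7/2 t_c=3/4 v_peak=7/2 T=31/4

(v_max)²/a_max = (7/2)²/1 = 49/4
119/8 ≥ 49/4 so v_max reached
t_a = (7/2)/1 = 7/2; v_peak = 7/2
d_cruise = 119/8 − 49/4 = 21/8; t_c = (21/8)/(7/2) = 3/4
T = 2·7/2 + 3/4 = 31/4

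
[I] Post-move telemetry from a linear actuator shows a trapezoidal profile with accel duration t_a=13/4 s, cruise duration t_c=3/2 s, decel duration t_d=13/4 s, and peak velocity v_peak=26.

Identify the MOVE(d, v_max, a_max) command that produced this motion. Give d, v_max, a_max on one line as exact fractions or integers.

a_max = 26/(13/4) = 8
d_a = ½·26·13/4 = 169/4; d_c = 26·3/2 = 39
d = 2·169/4 + 39 = 247/2
t_c = 3/2 > 0 → v_max = v_peak = 26

d=247/2 v_max=26 a_max=8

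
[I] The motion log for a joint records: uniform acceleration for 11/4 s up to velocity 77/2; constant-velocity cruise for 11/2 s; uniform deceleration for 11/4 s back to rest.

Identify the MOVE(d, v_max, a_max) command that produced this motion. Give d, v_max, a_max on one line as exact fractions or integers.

a_max = (77/2)/(11/4) = 14
d_a = ½·77/2·11/4 = 847/16; d_c = 77/2·11/2 = 847/4
d = 2·847/16 + 847/4 = 2541/8
t_c = 11/2 > 0 so v_max = 77/2

d=2541/8 v_max=77/2 a_max=14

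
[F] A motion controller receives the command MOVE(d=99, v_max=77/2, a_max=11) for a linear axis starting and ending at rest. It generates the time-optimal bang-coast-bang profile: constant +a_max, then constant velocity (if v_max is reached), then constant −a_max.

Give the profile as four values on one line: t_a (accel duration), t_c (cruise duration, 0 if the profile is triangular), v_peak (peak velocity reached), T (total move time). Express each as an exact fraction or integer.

v_max²/a_max = (77/2)²/11 = 539/4
99 < 539/4 → triangular
v_peak = √(99·11) = √1089 = 33
t_a = 33/11 = 3; t_c = 0
T = 2·3 = 6

t_a=3 t_c=0 v_peak=33 T=6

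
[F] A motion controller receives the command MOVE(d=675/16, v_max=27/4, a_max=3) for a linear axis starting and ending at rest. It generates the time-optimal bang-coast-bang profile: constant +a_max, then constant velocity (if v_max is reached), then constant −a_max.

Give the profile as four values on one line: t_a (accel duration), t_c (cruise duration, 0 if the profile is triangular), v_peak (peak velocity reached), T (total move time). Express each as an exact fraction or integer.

t_a=9/4 t_c=4 v_peak=27/4 T=17/2

vₘ²/aₘ = (27/4)²/3 = 243/16
675/16 ≥ 243/16 so v_max reached
t_a = (27/4)/3 = 9/4; v_peak = 27/4
d_cruise = 675/16 − 243/16 = 27; t_c = 27/(27/4) = 4
T = 2·9/4 + 4 = 17/2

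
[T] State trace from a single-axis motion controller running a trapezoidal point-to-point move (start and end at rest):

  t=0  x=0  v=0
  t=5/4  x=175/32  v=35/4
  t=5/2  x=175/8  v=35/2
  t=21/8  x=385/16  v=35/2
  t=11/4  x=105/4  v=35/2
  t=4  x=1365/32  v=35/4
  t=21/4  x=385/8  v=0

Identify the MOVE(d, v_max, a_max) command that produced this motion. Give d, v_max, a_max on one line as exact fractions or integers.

final state: t=21/4, x=385/8, v=0 → d = 385/8
a_max = (35/4−0)/(5/4−0) = 7
max v = 35/2 over t∈[5/2,11/4] → v_max = 35/2
check: 35/2·(5/2+1/4) = 385/8 ✓

d=385/8 v_max=35/2 a_max=7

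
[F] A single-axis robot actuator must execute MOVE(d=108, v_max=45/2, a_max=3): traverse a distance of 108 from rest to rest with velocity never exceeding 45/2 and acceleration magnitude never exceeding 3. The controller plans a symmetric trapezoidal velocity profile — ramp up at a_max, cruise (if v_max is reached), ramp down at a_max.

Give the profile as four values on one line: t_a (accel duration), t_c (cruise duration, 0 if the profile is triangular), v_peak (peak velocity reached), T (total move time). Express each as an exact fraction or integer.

t_a=6 t_c=0 v_peak=18 T=12

v_max²/a_max = (45/2)²/3 = 675/4
108 < 675/4 so t_c = 0
v_peak = √(108·3) = √324 = 18
t_a = 18/3 = 6; t_c = 0
T = 2·6 = 12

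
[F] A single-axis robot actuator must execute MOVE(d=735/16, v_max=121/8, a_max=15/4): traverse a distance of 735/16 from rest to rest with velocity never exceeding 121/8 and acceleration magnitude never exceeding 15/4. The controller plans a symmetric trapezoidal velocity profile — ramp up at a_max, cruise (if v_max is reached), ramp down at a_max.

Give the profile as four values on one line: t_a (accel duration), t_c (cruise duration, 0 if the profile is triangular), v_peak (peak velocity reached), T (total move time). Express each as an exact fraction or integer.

v_max²/a_max = (121/8)²/(15/4) = 14641/240
735/16 < 14641/240 → triangular
v_peak = √(735/16·15/4) = √(11025/64) = 105/8
t_a = (105/8)/(15/4) = 7/2; t_c = 0
T = 2·7/2 = 7

t_a=7/2 t_c=0 v_peak=105/8 T=7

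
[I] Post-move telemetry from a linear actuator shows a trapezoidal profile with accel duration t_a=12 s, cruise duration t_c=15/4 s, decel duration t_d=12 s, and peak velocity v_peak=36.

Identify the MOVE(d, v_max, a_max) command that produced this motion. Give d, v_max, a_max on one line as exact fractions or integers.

a_max = 36/12 = 3
d_a = ½·36·12 = 216; d_c = 36·15/4 = 135
d = 2·216 + 135 = 567
t_c = 15/4 > 0 so v_max = 36

d=567 v_max=36 a_max=3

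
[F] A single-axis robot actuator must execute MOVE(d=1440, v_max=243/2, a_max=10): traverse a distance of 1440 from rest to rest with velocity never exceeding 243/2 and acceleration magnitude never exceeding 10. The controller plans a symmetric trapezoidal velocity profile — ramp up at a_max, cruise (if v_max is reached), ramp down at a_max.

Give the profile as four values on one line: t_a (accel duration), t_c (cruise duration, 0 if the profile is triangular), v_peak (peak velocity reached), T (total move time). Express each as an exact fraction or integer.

t_a=12 t_c=0 v_peak=120 T=24

(v_max)²/a_max = (243/2)²/10 = 59049/40
1440 < 59049/40 → triangular
v_peak = √(1440·10) = √14400 = 120
t_a = 120/10 = 12; t_c = 0
T = 2·12 = 24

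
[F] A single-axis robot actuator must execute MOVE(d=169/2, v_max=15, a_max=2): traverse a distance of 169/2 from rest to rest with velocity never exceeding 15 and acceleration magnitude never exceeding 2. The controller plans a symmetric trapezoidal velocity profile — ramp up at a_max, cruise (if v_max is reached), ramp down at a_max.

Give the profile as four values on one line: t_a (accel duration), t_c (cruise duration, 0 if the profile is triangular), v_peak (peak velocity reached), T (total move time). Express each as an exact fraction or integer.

t_a=13/2 t_c=0 v_peak=13 T=13

(v_max)²/a_max = 15²/2 = 225/2
169/2 < 225/2 so t_c = 0
v_peak = √(169/2·2) = √169 = 13
t_a = 13/2; t_c = 0
T = 2·13/2 = 13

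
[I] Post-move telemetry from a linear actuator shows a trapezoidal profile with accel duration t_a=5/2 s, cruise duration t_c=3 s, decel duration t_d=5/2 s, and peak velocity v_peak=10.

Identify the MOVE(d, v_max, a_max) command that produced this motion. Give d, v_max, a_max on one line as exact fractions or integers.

d=55 v_max=10 a_max=4

a_max = 10/(5/2) = 4
d_a = ½·10·5/2 = 25/2; d_c = 10·3 = 30
d = 2·25/2 + 30 = 55
t_c = 3 > 0 ⇒ limit active, v_max = 10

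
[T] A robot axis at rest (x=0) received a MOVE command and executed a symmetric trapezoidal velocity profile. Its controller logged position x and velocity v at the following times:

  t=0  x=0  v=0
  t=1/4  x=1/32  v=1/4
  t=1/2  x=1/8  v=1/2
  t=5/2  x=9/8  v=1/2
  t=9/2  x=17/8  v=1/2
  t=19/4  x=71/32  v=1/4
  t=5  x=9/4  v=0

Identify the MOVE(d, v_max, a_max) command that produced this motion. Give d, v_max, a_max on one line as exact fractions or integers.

d=9/4 v_max=1/2 a_max=1

final state: t=5, x=9/4, v=0 → d = 9/4
a_max = (1/4−0)/(1/4−0) = 1
max v = 1/2 over t∈[1/2,9/2] → v_max = 1/2
check: 1/2·(1/2+4) = 9/4 ✓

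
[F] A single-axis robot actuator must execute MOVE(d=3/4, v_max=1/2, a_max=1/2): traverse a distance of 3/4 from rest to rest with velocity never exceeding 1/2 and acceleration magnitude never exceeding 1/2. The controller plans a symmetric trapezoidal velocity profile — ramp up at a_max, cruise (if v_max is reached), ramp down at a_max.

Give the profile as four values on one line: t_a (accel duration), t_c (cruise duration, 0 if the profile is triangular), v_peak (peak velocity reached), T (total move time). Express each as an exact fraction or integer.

t_a=1 t_c=1/2 v_peak=1/2 T=5/2

v_max²/a_max = (1/2)²/(1/2) = 1/2
3/4 ≥ 1/2 → trapezoidal
t_a = (1/2)/(1/2) = 1; v_peak = 1/2
d_cruise = 3/4 − 1/2 = 1/4; t_c = (1/4)/(1/2) = 1/2
T = 2·1 + 1/2 = 5/2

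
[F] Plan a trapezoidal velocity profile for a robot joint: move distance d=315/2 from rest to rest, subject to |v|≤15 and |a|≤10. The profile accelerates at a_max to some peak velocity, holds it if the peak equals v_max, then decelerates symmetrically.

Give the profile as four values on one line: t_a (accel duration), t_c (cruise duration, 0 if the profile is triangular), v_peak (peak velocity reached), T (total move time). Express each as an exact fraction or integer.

t_a=3/2 t_c=9 v_peak=15 T=12

(v_max)²/a_max = 15²/10 = 45/2
315/2 ≥ 45/2 so v_max reached
t_a = 15/10 = 3/2; v_peak = 15
d_cruise = 315/2 − 45/2 = 135; t_c = 135/15 = 9
T = 2·3/2 + 9 = 12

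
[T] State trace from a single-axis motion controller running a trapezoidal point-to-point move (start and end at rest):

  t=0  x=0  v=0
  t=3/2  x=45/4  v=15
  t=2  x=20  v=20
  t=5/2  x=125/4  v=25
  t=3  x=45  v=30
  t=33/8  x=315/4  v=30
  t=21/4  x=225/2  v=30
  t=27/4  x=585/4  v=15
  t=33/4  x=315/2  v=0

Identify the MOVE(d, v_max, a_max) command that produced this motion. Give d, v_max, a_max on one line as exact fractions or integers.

final state: t=33/4, x=315/2, v=0 → d = 315/2
a_max = (15−0)/(3/2−0) = 10
max v = 30 over t∈[3,21/4] → v_max = 30
check: 30·(3+9/4) = 315/2 ✓

d=315/2 v_max=30 a_max=10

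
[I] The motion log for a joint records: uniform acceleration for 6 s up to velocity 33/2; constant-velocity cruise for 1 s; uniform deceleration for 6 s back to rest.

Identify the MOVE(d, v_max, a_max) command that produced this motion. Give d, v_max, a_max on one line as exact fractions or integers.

a_max = (33/2)/6 = 11/4
d_a = ½·33/2·6 = 99/2; d_c = 33/2·1 = 33/2
d = 2·99/2 + 33/2 = 231/2
t_c = 1 > 0 ⇒ limit active, v_max = 33/2

d=231/2 v_max=33/2 a_max=11/4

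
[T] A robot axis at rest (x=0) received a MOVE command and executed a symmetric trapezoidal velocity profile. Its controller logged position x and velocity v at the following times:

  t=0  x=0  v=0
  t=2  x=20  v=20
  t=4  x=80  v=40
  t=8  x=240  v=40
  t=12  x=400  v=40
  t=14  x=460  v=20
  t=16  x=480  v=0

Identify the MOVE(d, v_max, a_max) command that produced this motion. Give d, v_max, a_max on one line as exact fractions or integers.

final state: t=16, x=480, v=0 → d = 480
a_max = (20−0)/(2−0) = 10
max v = 40 over t∈[4,12] → v_max = 40
check: 40·(4+8) = 480 ✓

d=480 v_max=40 a_max=10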